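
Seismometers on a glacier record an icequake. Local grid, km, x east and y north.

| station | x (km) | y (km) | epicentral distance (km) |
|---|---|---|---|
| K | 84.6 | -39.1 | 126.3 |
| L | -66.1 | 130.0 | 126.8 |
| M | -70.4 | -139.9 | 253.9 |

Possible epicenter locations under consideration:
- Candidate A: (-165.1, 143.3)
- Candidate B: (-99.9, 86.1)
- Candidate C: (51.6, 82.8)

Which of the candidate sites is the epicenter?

Candidate C

For each candidate, compare |candidate − station| to the reported distance:
Candidate A: residuals K 182.9, L 26.9, M 44.7 → max 182.9 km
Candidate B: residuals K 96.7, L 71.4, M 26.0 → max 96.7 km
Candidate C: residuals K 0.0, L 0.0, M 0.0 → max 0.0 km
Only Candidate C has all residuals ≈ 0.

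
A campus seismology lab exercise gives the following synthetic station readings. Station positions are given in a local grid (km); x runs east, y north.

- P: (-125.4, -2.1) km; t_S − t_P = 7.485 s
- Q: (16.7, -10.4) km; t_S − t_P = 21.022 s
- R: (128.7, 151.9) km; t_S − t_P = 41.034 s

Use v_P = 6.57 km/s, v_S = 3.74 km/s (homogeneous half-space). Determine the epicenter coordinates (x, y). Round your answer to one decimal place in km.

(-159.7, -57.3)

Distance from S−P lag: d = Δt · v_P v_S / (v_P − v_S) = Δt · (6.57·3.74)/(6.57−3.74) ≈ 8.6826·Δt.
So d_P = 64.99, d_Q = 182.53, d_R = 356.28 km.
Circle about each station: (x + 125.4)² + (y + 2.1)² = 64.99²; (x − 16.7)² + (y + 10.4)² = 182.53²; (x − 128.7)² + (y − 151.9)² = 356.28².
Subtracting the P equation from the Q and R equations removes the quadratic terms:
284.2 x − 16.6 y = -44436.02
508.2 x + 308.0 y = -98804.01
Solving the 2×2 system: x ≈ -159.7, y ≈ -57.3 km.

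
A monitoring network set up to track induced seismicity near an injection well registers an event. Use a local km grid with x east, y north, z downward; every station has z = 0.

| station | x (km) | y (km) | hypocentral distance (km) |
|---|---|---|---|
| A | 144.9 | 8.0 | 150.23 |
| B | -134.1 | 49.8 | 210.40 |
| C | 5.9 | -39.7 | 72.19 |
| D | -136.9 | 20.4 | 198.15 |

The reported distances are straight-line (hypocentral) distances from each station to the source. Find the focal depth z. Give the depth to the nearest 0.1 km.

62.8 km

Each station gives a sphere (x−x_i)² + (y−y_i)² + z² = d_i² (stations at z=0).
Subtracting the A sphere from B and C: z² cancels, leaving linear equations in x and y:
-558.0 x + 83.6 y = -22296.27
-278.0 x − 95.4 y = -2091.45
Solving: x ≈ 30.101, y ≈ -65.791 km (keep extra digits for the depth step; rounded: 30.1, -65.8).
Then from the A sphere: z² = 150.23² − (x − 144.9)² − (y − 8.0)² with x = 30.101, y = -65.791, so z ≈ 62.810 ≈ 62.8 km.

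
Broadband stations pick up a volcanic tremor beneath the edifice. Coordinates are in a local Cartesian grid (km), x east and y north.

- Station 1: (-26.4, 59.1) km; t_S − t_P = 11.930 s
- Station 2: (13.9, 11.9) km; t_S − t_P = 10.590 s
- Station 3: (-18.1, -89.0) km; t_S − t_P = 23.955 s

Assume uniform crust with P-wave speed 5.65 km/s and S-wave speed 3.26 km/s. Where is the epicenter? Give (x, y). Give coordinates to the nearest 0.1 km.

Distance from S−P lag: d = Δt · v_P v_S / (v_P − v_S) = Δt · (5.65·3.26)/(5.65−3.26) ≈ 7.7067·Δt.
So d_Station 1 = 91.94, d_Station 2 = 81.61, d_Station 3 = 184.61 km.
Circle about each station: (x + 26.4)² + (y − 59.1)² = 91.94²; (x − 13.9)² + (y − 11.9)² = 81.61²; (x + 18.1)² + (y + 89.0)² = 184.61².
Subtracting pairs of circle equations eliminates x²+y² and gives linear equations (the radical axes):
80.6 x − 94.4 y = -2062.18
16.6 x − 296.2 y = -21569.05
Solving the 2×2 system: x ≈ 63.9, y ≈ 76.4 km.
Check against Station 1 (with the unrounded x, y): √((x + 26.4)²+(y − 59.1)²) = 91.94 ≈ 91.94 km. ✓

(63.9, 76.4)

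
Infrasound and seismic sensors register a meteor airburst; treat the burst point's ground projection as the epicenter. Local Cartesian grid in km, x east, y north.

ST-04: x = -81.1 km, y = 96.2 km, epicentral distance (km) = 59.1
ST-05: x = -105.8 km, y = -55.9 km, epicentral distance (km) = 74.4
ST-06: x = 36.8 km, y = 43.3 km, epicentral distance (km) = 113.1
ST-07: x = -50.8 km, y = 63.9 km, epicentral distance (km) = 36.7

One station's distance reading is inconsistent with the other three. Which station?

ST-05

Solve using three stations at a time. Using ST-04, ST-06, ST-07 (subtract circle equations pairwise → linear system) gives (x, y) ≈ (-76.2, 37.2).
Distances from that point to each station vs reported:
  ST-04: calculated 59.2 vs reported 59.1 → residual 0.1 km
  ST-05: calculated 97.7 vs reported 74.4 → residual 23.3 km
  ST-06: calculated 113.1 vs reported 113.1 → residual 0.0 km
  ST-07: calculated 36.8 vs reported 36.7 → residual 0.1 km
ST-04, ST-06, ST-07 are mutually consistent (residuals ≈ 0); ST-05 is off by 23.3 km.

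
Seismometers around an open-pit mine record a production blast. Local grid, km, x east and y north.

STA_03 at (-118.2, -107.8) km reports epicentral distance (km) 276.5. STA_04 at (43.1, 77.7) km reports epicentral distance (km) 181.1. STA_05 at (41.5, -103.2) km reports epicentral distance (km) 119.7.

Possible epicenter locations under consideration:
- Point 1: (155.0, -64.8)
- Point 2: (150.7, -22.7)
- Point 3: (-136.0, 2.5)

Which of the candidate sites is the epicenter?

For each candidate, compare |candidate − station| to the reported distance:
Point 1: residuals STA_03 0.1, STA_04 0.1, STA_05 0.1 → max 0.1 km
Point 2: residuals STA_03 5.5, STA_04 33.9, STA_05 16.0 → max 33.9 km
Point 3: residuals STA_03 164.8, STA_04 13.1, STA_05 86.9 → max 164.8 km
Only Point 1 has all residuals ≈ 0.

Point 1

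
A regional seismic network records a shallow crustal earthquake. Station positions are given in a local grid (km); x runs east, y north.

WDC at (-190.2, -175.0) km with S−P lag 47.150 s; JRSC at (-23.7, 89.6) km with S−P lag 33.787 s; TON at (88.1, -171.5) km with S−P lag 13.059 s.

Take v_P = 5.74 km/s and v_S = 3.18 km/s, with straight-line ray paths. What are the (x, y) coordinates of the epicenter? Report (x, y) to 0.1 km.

Distance from S−P lag: d = Δt · v_P v_S / (v_P − v_S) = Δt · (5.74·3.18)/(5.74−3.18) ≈ 7.1302·Δt.
So d_WDC = 336.19, d_JRSC = 240.91, d_TON = 93.11 km.
Circle about each station: (x + 190.2)² + (y + 175.0)² = 336.19²; (x + 23.7)² + (y − 89.6)² = 240.91²; (x − 88.1)² + (y + 171.5)² = 93.11².
Subtracting pairs of circle equations eliminates x²+y² and gives linear equations (the radical axes):
333.0 x + 529.2 y = -3225.10
556.6 x + 7.0 y = 74727.06
Solving the 2×2 system: x ≈ 135.4, y ≈ -91.3 km.

135.4 km east, -91.3 km north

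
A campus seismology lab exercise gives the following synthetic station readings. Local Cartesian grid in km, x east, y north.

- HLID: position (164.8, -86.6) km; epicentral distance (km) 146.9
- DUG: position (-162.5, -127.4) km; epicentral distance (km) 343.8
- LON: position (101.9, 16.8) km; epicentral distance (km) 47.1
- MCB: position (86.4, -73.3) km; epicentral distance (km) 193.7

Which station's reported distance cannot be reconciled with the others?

Solve using three stations at a time. Using HLID, DUG, LON (subtract circle equations pairwise → linear system) gives (x, y) ≈ (128.5, 55.7).
Distances from that point to each station vs reported:
  HLID: calculated 146.9 vs reported 146.9 → residual 0.0 km
  DUG: calculated 343.8 vs reported 343.8 → residual 0.0 km
  LON: calculated 47.1 vs reported 47.1 → residual 0.0 km
  MCB: calculated 135.7 vs reported 193.7 → residual 58.0 km
HLID, DUG, LON are mutually consistent (residuals ≈ 0); MCB is off by 58.0 km.

MCB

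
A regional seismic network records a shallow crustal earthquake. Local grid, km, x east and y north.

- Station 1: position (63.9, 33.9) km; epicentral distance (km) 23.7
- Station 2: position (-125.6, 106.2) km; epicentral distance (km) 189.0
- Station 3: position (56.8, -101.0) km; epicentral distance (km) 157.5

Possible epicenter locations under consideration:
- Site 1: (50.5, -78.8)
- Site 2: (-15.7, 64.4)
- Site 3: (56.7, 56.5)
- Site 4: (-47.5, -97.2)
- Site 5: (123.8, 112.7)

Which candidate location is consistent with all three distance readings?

Site 3

For each candidate, compare |candidate − station| to the reported distance:
Site 1: residuals Station 1 89.8, Station 2 66.4, Station 3 134.4 → max 134.4 km
Site 2: residuals Station 1 61.5, Station 2 71.4, Station 3 23.1 → max 71.4 km
Site 3: residuals Station 1 0.0, Station 2 0.0, Station 3 0.0 → max 0.0 km
Site 4: residuals Station 1 148.3, Station 2 28.9, Station 3 53.1 → max 148.3 km
Site 5: residuals Station 1 75.3, Station 2 60.5, Station 3 66.5 → max 75.3 km
Only Site 3 has all residuals ≈ 0.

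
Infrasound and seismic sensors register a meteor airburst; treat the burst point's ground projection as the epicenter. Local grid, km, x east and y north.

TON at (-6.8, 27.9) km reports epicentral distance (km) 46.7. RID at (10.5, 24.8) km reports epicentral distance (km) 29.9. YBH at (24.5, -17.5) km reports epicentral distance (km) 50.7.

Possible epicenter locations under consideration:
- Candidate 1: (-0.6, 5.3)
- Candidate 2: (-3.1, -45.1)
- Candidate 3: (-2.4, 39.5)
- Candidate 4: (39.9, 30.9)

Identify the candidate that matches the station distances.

Candidate 4

For each candidate, compare |candidate − station| to the reported distance:
Candidate 1: residuals TON 23.3, RID 7.5, YBH 16.8 → max 23.3 km
Candidate 2: residuals TON 26.4, RID 41.3, YBH 11.7 → max 41.3 km
Candidate 3: residuals TON 34.3, RID 10.3, YBH 12.3 → max 34.3 km
Candidate 4: residuals TON 0.1, RID 0.1, YBH 0.1 → max 0.1 km
Only Candidate 4 has all residuals ≈ 0.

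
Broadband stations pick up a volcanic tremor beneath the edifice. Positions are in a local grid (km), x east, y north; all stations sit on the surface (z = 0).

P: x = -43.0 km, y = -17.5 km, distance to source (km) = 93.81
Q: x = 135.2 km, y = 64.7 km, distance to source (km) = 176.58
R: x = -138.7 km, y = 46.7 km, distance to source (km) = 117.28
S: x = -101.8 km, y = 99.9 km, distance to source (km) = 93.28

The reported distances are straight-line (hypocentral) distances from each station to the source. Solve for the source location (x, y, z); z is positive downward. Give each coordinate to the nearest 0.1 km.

Each station gives a sphere (x−x_i)² + (y−y_i)² + z² = d_i² (stations at z=0).
Subtracting the P sphere from Q and R: z² cancels, leaving linear equations in x and y:
356.4 x + 164.4 y = -2070.30
-191.4 x + 128.4 y = 14309.05
Solving: x ≈ -33.903, y ≈ 60.904 km (keep extra digits for the depth step; rounded: -33.9, 60.9).
Then from the P sphere: z² = 93.81² − (x + 43.0)² − (y + 17.5)² with x = -33.903, y = 60.904, so z ≈ 50.699 ≈ 50.7 km.
Check against S (with the unrounded solution): distance 93.28 ≈ 93.28 km. ✓

x ≈ -33.9 km, y ≈ 60.9 km, depth ≈ 50.7 km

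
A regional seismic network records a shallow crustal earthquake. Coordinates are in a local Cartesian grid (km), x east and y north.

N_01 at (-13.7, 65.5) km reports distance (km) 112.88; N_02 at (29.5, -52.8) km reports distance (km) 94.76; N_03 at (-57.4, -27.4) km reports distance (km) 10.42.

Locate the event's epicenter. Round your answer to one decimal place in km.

x ≈ -63.7 km, y ≈ -35.7 km

Circle about each station: (x + 13.7)² + (y − 65.5)² = 112.88²; (x − 29.5)² + (y + 52.8)² = 94.76²; (x + 57.4)² + (y + 27.4)² = 10.42².
Subtracting pairs of circle equations eliminates x²+y² and gives linear equations (the radical axes):
86.4 x − 236.6 y = 2942.59
-87.4 x − 185.8 y = 12200.90
Solving the 2×2 system: x ≈ -63.7, y ≈ -35.7 km.
Check against N_01 (with the unrounded x, y): √((x + 13.7)²+(y − 65.5)²) = 112.88 ≈ 112.88 km. ✓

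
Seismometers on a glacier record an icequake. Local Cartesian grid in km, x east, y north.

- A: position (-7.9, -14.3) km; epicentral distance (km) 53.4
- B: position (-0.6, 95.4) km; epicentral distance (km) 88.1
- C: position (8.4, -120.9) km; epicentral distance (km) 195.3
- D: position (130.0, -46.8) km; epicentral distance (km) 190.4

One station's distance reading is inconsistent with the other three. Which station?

C

Solve using three stations at a time. Using A, B, D (subtract circle equations pairwise → linear system) gives (x, y) ≈ (-47.9, 21.1).
Distances from that point to each station vs reported:
  A: calculated 53.4 vs reported 53.4 → residual 0.0 km
  B: calculated 88.1 vs reported 88.1 → residual 0.0 km
  C: calculated 152.7 vs reported 195.3 → residual 42.6 km
  D: calculated 190.4 vs reported 190.4 → residual 0.0 km
A, B, D are mutually consistent (residuals ≈ 0); C is off by 42.6 km.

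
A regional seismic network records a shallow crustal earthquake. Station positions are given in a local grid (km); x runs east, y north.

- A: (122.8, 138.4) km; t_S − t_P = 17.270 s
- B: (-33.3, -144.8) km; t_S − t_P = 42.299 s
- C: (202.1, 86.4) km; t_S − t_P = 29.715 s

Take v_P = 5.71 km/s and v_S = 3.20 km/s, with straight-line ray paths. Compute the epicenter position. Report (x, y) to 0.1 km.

(-0.8, 161.4)

Distance from S−P lag: d = Δt · v_P v_S / (v_P − v_S) = Δt · (5.71·3.20)/(5.71−3.20) ≈ 7.2797·Δt.
So d_A = 125.72, d_B = 307.92, d_C = 216.32 km.
Circle about each station: (x − 122.8)² + (y − 138.4)² = 125.72²; (x + 33.3)² + (y + 144.8)² = 307.92²; (x − 202.1)² + (y − 86.4)² = 216.32².
Subtracting the A equation from the B and C equations removes the quadratic terms:
-312.2 x − 566.4 y = -91167.68
158.6 x − 104.0 y = -16913.85
Solving the 2×2 system: x ≈ -0.8, y ≈ 161.4 km.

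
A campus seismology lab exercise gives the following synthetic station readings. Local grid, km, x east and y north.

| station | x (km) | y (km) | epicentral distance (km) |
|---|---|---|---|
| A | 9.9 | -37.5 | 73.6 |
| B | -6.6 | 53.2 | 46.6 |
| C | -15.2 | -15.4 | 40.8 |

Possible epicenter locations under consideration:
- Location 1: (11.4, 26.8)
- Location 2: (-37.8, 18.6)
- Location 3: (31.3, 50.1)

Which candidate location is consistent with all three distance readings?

Location 2

For each candidate, compare |candidate − station| to the reported distance:
Location 1: residuals A 9.3, B 14.6, C 9.1 → max 14.6 km
Location 2: residuals A 0.0, B 0.0, C 0.0 → max 0.0 km
Location 3: residuals A 16.6, B 8.6, C 39.5 → max 39.5 km
Only Location 2 has all residuals ≈ 0.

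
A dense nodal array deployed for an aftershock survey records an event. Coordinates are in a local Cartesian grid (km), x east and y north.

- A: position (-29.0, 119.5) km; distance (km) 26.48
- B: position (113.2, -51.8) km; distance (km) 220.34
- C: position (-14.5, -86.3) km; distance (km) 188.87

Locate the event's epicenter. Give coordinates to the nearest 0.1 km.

Circle about each station: (x + 29.0)² + (y − 119.5)² = 26.48²; (x − 113.2)² + (y + 51.8)² = 220.34²; (x + 14.5)² + (y + 86.3)² = 188.87².
Subtracting the A equation from the B and C equations removes the quadratic terms:
284.4 x − 342.6 y = -47472.30
29.0 x − 411.6 y = -42434.00
Solving the 2×2 system: x ≈ -46.7, y ≈ 99.8 km.

x ≈ -46.7 km, y ≈ 99.8 km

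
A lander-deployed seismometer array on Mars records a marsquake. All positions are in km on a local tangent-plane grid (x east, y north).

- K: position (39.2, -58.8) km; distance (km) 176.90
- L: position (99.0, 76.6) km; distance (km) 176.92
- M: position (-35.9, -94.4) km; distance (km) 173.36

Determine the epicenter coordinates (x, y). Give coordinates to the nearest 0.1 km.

(-77.9, 73.8)

Circle about each station: (x − 39.2)² + (y + 58.8)² = 176.90²; (x − 99.0)² + (y − 76.6)² = 176.92²; (x + 35.9)² + (y + 94.4)² = 173.36².
Subtracting pairs of circle equations eliminates x²+y² and gives linear equations (the radical axes):
119.6 x + 270.8 y = 10667.40
-150.2 x − 71.2 y = 6446.01
Solving the 2×2 system: x ≈ -77.9, y ≈ 73.8 km.
Check against K (with the unrounded x, y): √((x − 39.2)²+(y + 58.8)²) = 176.90 ≈ 176.90 km. ✓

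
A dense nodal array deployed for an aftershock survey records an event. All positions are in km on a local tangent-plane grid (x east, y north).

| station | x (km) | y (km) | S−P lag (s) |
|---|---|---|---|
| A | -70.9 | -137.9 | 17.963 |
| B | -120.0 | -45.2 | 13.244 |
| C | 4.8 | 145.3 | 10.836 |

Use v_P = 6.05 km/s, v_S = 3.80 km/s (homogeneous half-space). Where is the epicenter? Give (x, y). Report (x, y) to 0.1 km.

Distance from S−P lag: d = Δt · v_P v_S / (v_P − v_S) = Δt · (6.05·3.80)/(6.05−3.80) ≈ 10.2178·Δt.
So d_A = 183.54, d_B = 135.32, d_C = 110.72 km.
Circle about each station: (x + 70.9)² + (y + 137.9)² = 183.54²; (x + 120.0)² + (y + 45.2)² = 135.32²; (x − 4.8)² + (y − 145.3)² = 110.72².
Subtracting the A equation from the B and C equations removes the quadratic terms:
-98.2 x + 185.4 y = 7775.25
151.4 x + 566.4 y = 18519.92
Solving the 2×2 system: x ≈ -11.6, y ≈ 35.8 km.

(-11.6, 35.8)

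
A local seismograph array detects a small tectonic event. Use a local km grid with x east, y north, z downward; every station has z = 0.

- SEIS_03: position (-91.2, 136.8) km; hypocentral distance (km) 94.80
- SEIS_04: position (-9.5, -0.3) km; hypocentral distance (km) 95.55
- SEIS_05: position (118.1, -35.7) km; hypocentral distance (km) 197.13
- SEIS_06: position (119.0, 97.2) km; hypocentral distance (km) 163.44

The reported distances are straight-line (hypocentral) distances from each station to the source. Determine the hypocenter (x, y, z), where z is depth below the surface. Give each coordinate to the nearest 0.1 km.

(-35.7, 77.5, 48.9)

Each station gives a sphere (x−x_i)² + (y−y_i)² + z² = d_i² (stations at z=0).
Subtracting the SEIS_03 sphere from SEIS_04 and SEIS_05: z² cancels, leaving linear equations in x and y:
163.4 x − 274.2 y = -27084.10
418.6 x − 345.0 y = -41682.78
Solving: x ≈ -35.705, y ≈ 77.498 km (keep extra digits for the depth step; rounded: -35.7, 77.5).
Then from the SEIS_03 sphere: z² = 94.80² − (x + 91.2)² − (y − 136.8)² with x = -35.705, y = 77.498, so z ≈ 48.894 ≈ 48.9 km.
Check against SEIS_06 (with the unrounded solution): distance 163.44 ≈ 163.44 km. ✓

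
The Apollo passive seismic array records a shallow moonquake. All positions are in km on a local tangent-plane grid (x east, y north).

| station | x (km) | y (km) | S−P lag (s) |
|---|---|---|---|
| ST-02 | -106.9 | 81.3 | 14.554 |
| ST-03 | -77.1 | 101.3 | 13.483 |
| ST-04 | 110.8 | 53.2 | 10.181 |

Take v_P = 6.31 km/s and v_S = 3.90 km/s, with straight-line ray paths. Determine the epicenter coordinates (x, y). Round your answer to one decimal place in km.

(19.6, 3.3)

Distance from S−P lag: d = Δt · v_P v_S / (v_P − v_S) = Δt · (6.31·3.90)/(6.31−3.90) ≈ 10.2112·Δt.
So d_ST-02 = 148.61, d_ST-03 = 137.68, d_ST-04 = 103.96 km.
Circle about each station: (x + 106.9)² + (y − 81.3)² = 148.61²; (x + 77.1)² + (y − 101.3)² = 137.68²; (x − 110.8)² + (y − 53.2)² = 103.96².
Subtracting the ST-02 equation from the ST-03 and ST-04 equations removes the quadratic terms:
59.6 x + 40.0 y = 1297.95
435.4 x − 56.2 y = 8346.83
Solving the 2×2 system: x ≈ 19.6, y ≈ 3.3 km.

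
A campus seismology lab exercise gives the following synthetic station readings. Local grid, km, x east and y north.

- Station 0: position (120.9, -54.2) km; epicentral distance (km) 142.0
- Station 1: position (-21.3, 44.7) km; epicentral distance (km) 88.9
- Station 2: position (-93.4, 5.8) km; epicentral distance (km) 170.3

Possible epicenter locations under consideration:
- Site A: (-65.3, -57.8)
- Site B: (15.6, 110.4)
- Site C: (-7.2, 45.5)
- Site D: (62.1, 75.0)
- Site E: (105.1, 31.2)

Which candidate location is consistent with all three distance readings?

For each candidate, compare |candidate − station| to the reported distance:
Site A: residuals Station 0 44.2, Station 1 22.6, Station 2 100.8 → max 100.8 km
Site B: residuals Station 0 53.4, Station 1 13.5, Station 2 19.2 → max 53.4 km
Site C: residuals Station 0 20.3, Station 1 74.8, Station 2 75.4 → max 75.4 km
Site D: residuals Station 0 0.0, Station 1 0.2, Station 2 0.1 → max 0.2 km
Site E: residuals Station 0 55.2, Station 1 38.2, Station 2 29.8 → max 55.2 km
Only Site D has all residuals ≈ 0.

Site D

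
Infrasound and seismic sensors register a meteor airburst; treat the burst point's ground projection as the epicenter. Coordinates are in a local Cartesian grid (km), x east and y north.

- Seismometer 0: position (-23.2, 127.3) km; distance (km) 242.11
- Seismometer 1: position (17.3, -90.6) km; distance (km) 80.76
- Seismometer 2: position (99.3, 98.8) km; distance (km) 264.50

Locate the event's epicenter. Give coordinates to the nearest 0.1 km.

-60.6 km east, -111.9 km north

Circle about each station: (x + 23.2)² + (y − 127.3)² = 242.11²; (x − 17.3)² + (y + 90.6)² = 80.76²; (x − 99.3)² + (y − 98.8)² = 264.50².
Subtracting the Seismometer 0 equation from the Seismometer 1 and Seismometer 2 equations removes the quadratic terms:
81.0 x − 435.8 y = 43859.19
245.0 x − 57.0 y = -8464.60
Solving the 2×2 system: x ≈ -60.6, y ≈ -111.9 km.
Check against Seismometer 0 (with the unrounded x, y): √((x + 23.2)²+(y − 127.3)²) = 242.10 ≈ 242.11 km. ✓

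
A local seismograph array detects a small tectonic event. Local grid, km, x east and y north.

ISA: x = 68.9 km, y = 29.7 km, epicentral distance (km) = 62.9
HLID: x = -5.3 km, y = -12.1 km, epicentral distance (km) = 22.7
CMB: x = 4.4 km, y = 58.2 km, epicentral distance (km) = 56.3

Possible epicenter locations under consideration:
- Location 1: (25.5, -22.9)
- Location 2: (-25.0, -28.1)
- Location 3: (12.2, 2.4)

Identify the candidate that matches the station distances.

For each candidate, compare |candidate − station| to the reported distance:
Location 1: residuals ISA 5.3, HLID 9.9, CMB 27.5 → max 27.5 km
Location 2: residuals ISA 47.4, HLID 2.7, CMB 34.9 → max 47.4 km
Location 3: residuals ISA 0.0, HLID 0.0, CMB 0.0 → max 0.0 km
Only Location 3 has all residuals ≈ 0.

Location 3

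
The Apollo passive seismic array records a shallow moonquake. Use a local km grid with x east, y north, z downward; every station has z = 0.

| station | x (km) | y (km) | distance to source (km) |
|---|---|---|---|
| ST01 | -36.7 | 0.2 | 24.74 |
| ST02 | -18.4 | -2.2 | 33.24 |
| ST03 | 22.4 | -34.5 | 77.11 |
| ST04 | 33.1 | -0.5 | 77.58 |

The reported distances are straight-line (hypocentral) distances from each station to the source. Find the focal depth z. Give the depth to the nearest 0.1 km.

24.3 km

Each station gives a sphere (x−x_i)² + (y−y_i)² + z² = d_i² (stations at z=0).
Subtracting the ST01 sphere from ST02 and ST03: z² cancels, leaving linear equations in x and y:
36.6 x − 4.8 y = -1496.36
118.2 x − 69.4 y = -4988.80
Solving: x ≈ -40.504, y ≈ 2.900 km (keep extra digits for the depth step; rounded: -40.5, 2.9).
Then from the ST01 sphere: z² = 24.74² − (x + 36.7)² − (y − 0.2)² with x = -40.504, y = 2.900, so z ≈ 24.296 ≈ 24.3 km.
Check against ST04 (with the unrounded solution): distance 77.58 ≈ 77.58 km. ✓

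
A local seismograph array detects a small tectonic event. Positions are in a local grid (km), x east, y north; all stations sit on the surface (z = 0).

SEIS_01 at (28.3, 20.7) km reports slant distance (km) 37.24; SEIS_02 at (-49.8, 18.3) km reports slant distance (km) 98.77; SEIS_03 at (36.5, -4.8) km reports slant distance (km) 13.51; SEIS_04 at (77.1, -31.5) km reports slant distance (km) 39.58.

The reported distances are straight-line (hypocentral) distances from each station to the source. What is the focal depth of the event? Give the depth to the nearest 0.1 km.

Each station gives a sphere (x−x_i)² + (y−y_i)² + z² = d_i² (stations at z=0).
Subtracting the SEIS_01 sphere from SEIS_02 and SEIS_03: z² cancels, leaving linear equations in x and y:
-156.2 x − 4.8 y = -6783.15
16.4 x − 51.0 y = 1330.21
Solving: x ≈ 43.795, y ≈ -11.999 km (keep extra digits for the depth step; rounded: 43.8, -12.0).
Then from the SEIS_01 sphere: z² = 37.24² − (x − 28.3)² − (y − 20.7)² with x = 43.795, y = -11.999, so z ≈ 8.803 ≈ 8.8 km.
Check against SEIS_04 (with the unrounded solution): distance 39.59 ≈ 39.58 km. ✓

8.8 km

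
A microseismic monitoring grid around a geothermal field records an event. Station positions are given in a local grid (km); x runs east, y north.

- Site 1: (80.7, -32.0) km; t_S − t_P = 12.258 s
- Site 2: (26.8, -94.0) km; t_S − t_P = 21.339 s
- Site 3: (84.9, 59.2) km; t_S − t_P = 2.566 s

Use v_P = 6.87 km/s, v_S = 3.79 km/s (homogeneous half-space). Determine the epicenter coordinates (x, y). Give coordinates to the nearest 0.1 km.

Distance from S−P lag: d = Δt · v_P v_S / (v_P − v_S) = Δt · (6.87·3.79)/(6.87−3.79) ≈ 8.4537·Δt.
So d_Site 1 = 103.63, d_Site 2 = 180.39, d_Site 3 = 21.69 km.
Circle about each station: (x − 80.7)² + (y + 32.0)² = 103.63²; (x − 26.8)² + (y + 94.0)² = 180.39²; (x − 84.9)² + (y − 59.2)² = 21.69².
Subtracting pairs of circle equations eliminates x²+y² and gives linear equations (the radical axes):
-107.8 x − 124.0 y = -19783.63
8.4 x + 182.4 y = 13444.88
Solving the 2×2 system: x ≈ 104.3, y ≈ 68.9 km.
Check against Site 1 (with the unrounded x, y): √((x − 80.7)²+(y + 32.0)²) = 103.62 ≈ 103.63 km. ✓

(104.3, 68.9)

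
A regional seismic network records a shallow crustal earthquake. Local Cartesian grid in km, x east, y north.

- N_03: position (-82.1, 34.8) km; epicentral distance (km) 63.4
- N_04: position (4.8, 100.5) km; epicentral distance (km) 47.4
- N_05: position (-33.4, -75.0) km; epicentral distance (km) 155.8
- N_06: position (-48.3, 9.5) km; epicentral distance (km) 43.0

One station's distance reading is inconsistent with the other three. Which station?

Solve using three stations at a time. Using N_03, N_04, N_05 (subtract circle equations pairwise → linear system) gives (x, y) ≈ (-38.3, 80.7).
Distances from that point to each station vs reported:
  N_03: calculated 63.4 vs reported 63.4 → residual 0.0 km
  N_04: calculated 47.5 vs reported 47.4 → residual 0.1 km
  N_05: calculated 155.8 vs reported 155.8 → residual 0.0 km
  N_06: calculated 71.9 vs reported 43.0 → residual 28.9 km
N_03, N_04, N_05 are mutually consistent (residuals ≈ 0); N_06 is off by 28.9 km.

N_06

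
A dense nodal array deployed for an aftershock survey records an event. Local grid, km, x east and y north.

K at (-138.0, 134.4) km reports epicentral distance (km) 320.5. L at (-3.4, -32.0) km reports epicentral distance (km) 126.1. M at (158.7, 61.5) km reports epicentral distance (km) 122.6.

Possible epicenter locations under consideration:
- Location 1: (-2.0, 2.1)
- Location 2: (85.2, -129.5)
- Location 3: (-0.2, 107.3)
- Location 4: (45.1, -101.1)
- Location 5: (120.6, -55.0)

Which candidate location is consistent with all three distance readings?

For each candidate, compare |candidate − station| to the reported distance:
Location 1: residuals K 130.8, L 92.0, M 48.7 → max 130.8 km
Location 2: residuals K 25.1, L 5.6, M 82.1 → max 82.1 km
Location 3: residuals K 180.1, L 13.2, M 42.8 → max 180.1 km
Location 4: residuals K 22.2, L 41.7, M 75.8 → max 75.8 km
Location 5: residuals K 0.0, L 0.0, M 0.0 → max 0.0 km
Only Location 5 has all residuals ≈ 0.

Location 5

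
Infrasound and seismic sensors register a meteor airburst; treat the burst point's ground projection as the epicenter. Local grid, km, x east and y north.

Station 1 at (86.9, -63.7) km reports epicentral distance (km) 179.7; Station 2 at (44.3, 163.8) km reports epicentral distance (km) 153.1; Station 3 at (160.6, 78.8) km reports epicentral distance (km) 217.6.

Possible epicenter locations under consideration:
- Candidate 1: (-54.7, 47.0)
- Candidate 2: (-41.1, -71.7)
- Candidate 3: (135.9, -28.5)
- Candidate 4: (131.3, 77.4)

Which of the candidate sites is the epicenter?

For each candidate, compare |candidate − station| to the reported distance:
Candidate 1: residuals Station 1 0.0, Station 2 0.0, Station 3 0.0 → max 0.0 km
Candidate 2: residuals Station 1 51.5, Station 2 97.4, Station 3 34.1 → max 97.4 km
Candidate 3: residuals Station 1 119.4, Station 2 59.9, Station 3 107.5 → max 119.4 km
Candidate 4: residuals Station 1 31.8, Station 2 30.5, Station 3 188.3 → max 188.3 km
Only Candidate 1 has all residuals ≈ 0.

Candidate 1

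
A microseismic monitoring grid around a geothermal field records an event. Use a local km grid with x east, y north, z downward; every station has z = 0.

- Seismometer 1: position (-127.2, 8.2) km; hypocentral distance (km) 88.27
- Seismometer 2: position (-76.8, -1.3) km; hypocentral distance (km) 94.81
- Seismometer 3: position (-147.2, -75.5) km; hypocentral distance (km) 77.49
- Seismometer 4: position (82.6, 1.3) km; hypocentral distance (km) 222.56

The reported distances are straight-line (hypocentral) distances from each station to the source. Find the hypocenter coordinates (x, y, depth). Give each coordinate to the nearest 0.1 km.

Each station gives a sphere (x−x_i)² + (y−y_i)² + z² = d_i² (stations at z=0).
Subtracting the Seismometer 1 sphere from Seismometer 2 and Seismometer 3: z² cancels, leaving linear equations in x and y:
100.8 x − 19.0 y = -11544.49
-40.0 x − 167.4 y = 12907.90
Solving: x ≈ -123.501, y ≈ -47.598 km (keep extra digits for the depth step; rounded: -123.5, -47.6).
Then from the Seismometer 1 sphere: z² = 88.27² − (x + 127.2)² − (y − 8.2)² with x = -123.501, y = -47.598, so z ≈ 68.297 ≈ 68.3 km.

(-123.5, -47.6, 68.3)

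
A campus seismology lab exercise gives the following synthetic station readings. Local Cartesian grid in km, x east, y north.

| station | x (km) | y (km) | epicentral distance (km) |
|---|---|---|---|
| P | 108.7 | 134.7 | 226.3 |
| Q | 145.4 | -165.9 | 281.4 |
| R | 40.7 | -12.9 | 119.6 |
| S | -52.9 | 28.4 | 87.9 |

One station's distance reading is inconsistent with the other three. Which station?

S

Solve using three stations at a time. Using P, Q, R (subtract circle equations pairwise → linear system) gives (x, y) ≈ (-77.4, 6.0).
Distances from that point to each station vs reported:
  P: calculated 226.3 vs reported 226.3 → residual 0.0 km
  Q: calculated 281.4 vs reported 281.4 → residual 0.0 km
  R: calculated 119.6 vs reported 119.6 → residual 0.0 km
  S: calculated 33.2 vs reported 87.9 → residual 54.7 km
P, Q, R are mutually consistent (residuals ≈ 0); S is off by 54.7 km.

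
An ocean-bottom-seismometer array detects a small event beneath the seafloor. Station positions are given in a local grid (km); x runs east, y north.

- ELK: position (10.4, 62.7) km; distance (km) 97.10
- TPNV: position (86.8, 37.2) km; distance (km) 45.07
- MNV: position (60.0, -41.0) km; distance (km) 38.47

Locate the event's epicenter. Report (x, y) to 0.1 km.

78.0 km east, -7.0 km north

Circle about each station: (x − 10.4)² + (y − 62.7)² = 97.10²; (x − 86.8)² + (y − 37.2)² = 45.07²; (x − 60.0)² + (y + 41.0)² = 38.47².
Subtracting the ELK equation from the TPNV and MNV equations removes the quadratic terms:
152.8 x − 51.0 y = 12275.74
99.2 x − 207.4 y = 9190.02
Solving the 2×2 system: x ≈ 78.0, y ≈ -7.0 km.
Check against ELK (with the unrounded x, y): √((x − 10.4)²+(y − 62.7)²) = 97.10 ≈ 97.10 km. ✓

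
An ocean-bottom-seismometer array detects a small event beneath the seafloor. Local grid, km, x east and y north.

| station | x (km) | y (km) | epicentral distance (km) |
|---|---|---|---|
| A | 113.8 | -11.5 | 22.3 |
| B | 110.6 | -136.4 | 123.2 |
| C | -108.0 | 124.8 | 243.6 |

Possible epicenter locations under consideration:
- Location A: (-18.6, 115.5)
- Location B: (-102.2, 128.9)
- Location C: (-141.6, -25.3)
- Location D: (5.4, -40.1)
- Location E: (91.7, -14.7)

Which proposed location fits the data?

Location E

For each candidate, compare |candidate − station| to the reported distance:
Location A: residuals A 161.2, B 159.9, C 153.7 → max 161.2 km
Location B: residuals A 235.3, B 216.9, C 236.5 → max 236.5 km
Location C: residuals A 233.5, B 152.4, C 89.8 → max 233.5 km
Location D: residuals A 89.8, B 19.4, C 43.5 → max 89.8 km
Location E: residuals A 0.0, B 0.0, C 0.0 → max 0.0 km
Only Location E has all residuals ≈ 0.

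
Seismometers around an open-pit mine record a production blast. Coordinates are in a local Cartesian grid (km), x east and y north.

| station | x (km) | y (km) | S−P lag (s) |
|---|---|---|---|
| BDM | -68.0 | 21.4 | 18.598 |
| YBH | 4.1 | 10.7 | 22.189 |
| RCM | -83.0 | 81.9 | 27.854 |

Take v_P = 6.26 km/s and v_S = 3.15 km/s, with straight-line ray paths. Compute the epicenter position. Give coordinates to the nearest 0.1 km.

(-89.2, -94.6)

Distance from S−P lag: d = Δt · v_P v_S / (v_P − v_S) = Δt · (6.26·3.15)/(6.26−3.15) ≈ 6.3405·Δt.
So d_BDM = 117.92, d_YBH = 140.69, d_RCM = 176.61 km.
Circle about each station: (x + 68.0)² + (y − 21.4)² = 117.92²; (x − 4.1)² + (y − 10.7)² = 140.69²; (x + 83.0)² + (y − 81.9)² = 176.61².
Subtracting the BDM equation from the YBH and RCM equations removes the quadratic terms:
144.2 x − 21.4 y = -10839.21
-30.0 x + 121.0 y = -8771.32
Solving the 2×2 system: x ≈ -89.2, y ≈ -94.6 km.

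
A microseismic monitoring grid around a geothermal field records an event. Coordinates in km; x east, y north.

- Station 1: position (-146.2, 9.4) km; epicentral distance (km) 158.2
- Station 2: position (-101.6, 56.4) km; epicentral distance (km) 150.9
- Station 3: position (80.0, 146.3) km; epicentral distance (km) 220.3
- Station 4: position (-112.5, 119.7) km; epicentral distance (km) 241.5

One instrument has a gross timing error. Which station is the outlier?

Station 4

Solve using three stations at a time. Using Station 1, Station 2, Station 3 (subtract circle equations pairwise → linear system) gives (x, y) ≈ (-2.9, -57.9).
Distances from that point to each station vs reported:
  Station 1: calculated 158.4 vs reported 158.2 → residual 0.2 km
  Station 2: calculated 151.1 vs reported 150.9 → residual 0.2 km
  Station 3: calculated 220.4 vs reported 220.3 → residual 0.1 km
  Station 4: calculated 208.7 vs reported 241.5 → residual 32.8 km
Station 1, Station 2, Station 3 are mutually consistent (residuals ≈ 0); Station 4 is off by 32.8 km.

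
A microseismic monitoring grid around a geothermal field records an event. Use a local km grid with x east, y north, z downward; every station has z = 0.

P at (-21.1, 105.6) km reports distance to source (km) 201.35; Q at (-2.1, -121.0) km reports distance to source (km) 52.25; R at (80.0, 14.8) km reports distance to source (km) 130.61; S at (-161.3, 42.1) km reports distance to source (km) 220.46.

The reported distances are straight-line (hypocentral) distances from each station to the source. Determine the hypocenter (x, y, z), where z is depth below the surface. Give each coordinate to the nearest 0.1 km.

Each station gives a sphere (x−x_i)² + (y−y_i)² + z² = d_i² (stations at z=0).
Subtracting the P sphere from Q and R: z² cancels, leaving linear equations in x and y:
38.0 x − 453.2 y = 40860.60
202.2 x − 181.6 y = 18505.32
Solving: x ≈ 11.404, y ≈ -89.204 km (keep extra digits for the depth step; rounded: 11.4, -89.2).
Then from the P sphere: z² = 201.35² − (x + 21.1)² − (y − 105.6)² with x = 11.404, y = -89.204, so z ≈ 39.201 ≈ 39.2 km.

(11.4, -89.2, 39.2)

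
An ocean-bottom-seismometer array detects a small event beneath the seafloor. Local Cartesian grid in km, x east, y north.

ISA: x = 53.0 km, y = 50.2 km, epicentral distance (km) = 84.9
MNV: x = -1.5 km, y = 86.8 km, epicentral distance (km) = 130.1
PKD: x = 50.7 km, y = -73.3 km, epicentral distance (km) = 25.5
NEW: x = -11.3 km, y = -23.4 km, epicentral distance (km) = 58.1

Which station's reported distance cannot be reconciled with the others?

PKD

Solve using three stations at a time. Using ISA, MNV, NEW (subtract circle equations pairwise → linear system) gives (x, y) ≈ (45.8, -34.4).
Distances from that point to each station vs reported:
  ISA: calculated 84.9 vs reported 84.9 → residual 0.0 km
  MNV: calculated 130.1 vs reported 130.1 → residual 0.0 km
  PKD: calculated 39.2 vs reported 25.5 → residual 13.7 km
  NEW: calculated 58.1 vs reported 58.1 → residual 0.0 km
ISA, MNV, NEW are mutually consistent (residuals ≈ 0); PKD is off by 13.7 km.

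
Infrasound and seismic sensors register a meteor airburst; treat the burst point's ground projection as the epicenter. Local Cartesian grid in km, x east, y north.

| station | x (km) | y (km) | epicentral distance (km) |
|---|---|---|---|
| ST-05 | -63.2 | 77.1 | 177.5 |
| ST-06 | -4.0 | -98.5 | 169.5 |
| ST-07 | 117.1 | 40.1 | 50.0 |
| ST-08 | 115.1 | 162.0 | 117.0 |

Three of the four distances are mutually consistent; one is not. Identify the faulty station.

ST-05

Solve using three stations at a time. Using ST-06, ST-07, ST-08 (subtract circle equations pairwise → linear system) gives (x, y) ≈ (69.2, 54.4).
Distances from that point to each station vs reported:
  ST-05: calculated 134.3 vs reported 177.5 → residual 43.2 km
  ST-06: calculated 169.5 vs reported 169.5 → residual 0.0 km
  ST-07: calculated 50.0 vs reported 50.0 → residual 0.0 km
  ST-08: calculated 117.0 vs reported 117.0 → residual 0.0 km
ST-06, ST-07, ST-08 are mutually consistent (residuals ≈ 0); ST-05 is off by 43.2 km.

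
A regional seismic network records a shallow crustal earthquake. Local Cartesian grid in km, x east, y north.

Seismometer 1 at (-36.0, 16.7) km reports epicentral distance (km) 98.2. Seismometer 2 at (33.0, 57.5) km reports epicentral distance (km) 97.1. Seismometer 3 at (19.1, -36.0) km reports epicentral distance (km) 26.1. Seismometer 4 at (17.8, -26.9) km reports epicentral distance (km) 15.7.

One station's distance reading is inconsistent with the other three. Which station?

Seismometer 4

Solve using three stations at a time. Using Seismometer 1, Seismometer 2, Seismometer 3 (subtract circle equations pairwise → linear system) gives (x, y) ≈ (45.0, -38.8).
Distances from that point to each station vs reported:
  Seismometer 1: calculated 98.2 vs reported 98.2 → residual 0.0 km
  Seismometer 2: calculated 97.1 vs reported 97.1 → residual 0.0 km
  Seismometer 3: calculated 26.0 vs reported 26.1 → residual 0.1 km
  Seismometer 4: calculated 29.7 vs reported 15.7 → residual 14.0 km
Seismometer 1, Seismometer 2, Seismometer 3 are mutually consistent (residuals ≈ 0); Seismometer 4 is off by 14.0 km.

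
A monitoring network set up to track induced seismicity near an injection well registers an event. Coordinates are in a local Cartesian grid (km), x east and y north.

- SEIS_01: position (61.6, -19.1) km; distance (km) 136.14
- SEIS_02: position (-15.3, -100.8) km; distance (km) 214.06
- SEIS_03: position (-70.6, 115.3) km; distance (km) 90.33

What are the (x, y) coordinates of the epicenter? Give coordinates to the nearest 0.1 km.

Circle about each station: (x − 61.6)² + (y + 19.1)² = 136.14²; (x + 15.3)² + (y + 100.8)² = 214.06²; (x + 70.6)² + (y − 115.3)² = 90.33².
Subtracting the SEIS_01 equation from the SEIS_02 and SEIS_03 equations removes the quadratic terms:
-153.8 x − 163.4 y = -21052.22
-264.4 x + 268.8 y = 24493.67
Solving the 2×2 system: x ≈ 19.6, y ≈ 110.4 km.

19.6 km east, 110.4 km north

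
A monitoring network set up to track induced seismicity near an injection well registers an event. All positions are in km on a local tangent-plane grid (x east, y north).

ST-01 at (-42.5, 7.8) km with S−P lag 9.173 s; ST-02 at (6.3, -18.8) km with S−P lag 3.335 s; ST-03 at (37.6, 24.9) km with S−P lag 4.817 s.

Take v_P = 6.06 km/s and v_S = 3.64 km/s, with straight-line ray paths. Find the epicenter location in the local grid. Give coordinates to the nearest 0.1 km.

(36.7, -19.0)

Distance from S−P lag: d = Δt · v_P v_S / (v_P − v_S) = Δt · (6.06·3.64)/(6.06−3.64) ≈ 9.1150·Δt.
So d_ST-01 = 83.61, d_ST-02 = 30.40, d_ST-03 = 43.91 km.
Circle about each station: (x + 42.5)² + (y − 7.8)² = 83.61²; (x − 6.3)² + (y + 18.8)² = 30.40²; (x − 37.6)² + (y − 24.9)² = 43.91².
Subtracting the ST-01 equation from the ST-02 and ST-03 equations removes the quadratic terms:
97.6 x − 53.2 y = 4592.51
160.2 x + 34.2 y = 5229.22
Solving the 2×2 system: x ≈ 36.7, y ≈ -19.0 km.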